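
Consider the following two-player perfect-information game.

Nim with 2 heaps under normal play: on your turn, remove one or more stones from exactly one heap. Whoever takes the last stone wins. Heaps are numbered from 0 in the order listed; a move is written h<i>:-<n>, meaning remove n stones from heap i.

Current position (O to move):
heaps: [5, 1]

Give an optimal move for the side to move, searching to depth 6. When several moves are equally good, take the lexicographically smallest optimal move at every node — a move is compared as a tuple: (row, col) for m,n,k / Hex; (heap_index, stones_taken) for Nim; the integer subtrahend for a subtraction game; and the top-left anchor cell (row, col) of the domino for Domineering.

O's best at [(5,1)]: h0:-4

[(5,1)] O move#1: h0:-1:-1/(4,1), h0:-2:-1/(3,1), h0:-3:-1/(2,1), h0:-4:+1/(1,1)*, h0:-5:-1/(0,1), h1:-1:-1/(5,0)
[(1,1)] X move#2: h0:-1:-1/(0,1)*, h1:-1:-1/(1,0)
[(0,1)] O move#3: h1:-1:+1/(0,0)*
[(0,0)] end (terminal -1, X#4); searched (5,1) to 6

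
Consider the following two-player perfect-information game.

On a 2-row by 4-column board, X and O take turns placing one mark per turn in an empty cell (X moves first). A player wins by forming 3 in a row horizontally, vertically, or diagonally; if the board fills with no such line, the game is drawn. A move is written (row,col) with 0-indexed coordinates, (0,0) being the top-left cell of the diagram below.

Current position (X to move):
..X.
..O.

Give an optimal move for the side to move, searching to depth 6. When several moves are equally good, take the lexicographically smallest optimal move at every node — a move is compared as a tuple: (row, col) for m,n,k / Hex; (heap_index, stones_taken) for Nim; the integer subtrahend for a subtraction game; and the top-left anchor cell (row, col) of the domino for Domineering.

X's best at [..X./..O.]: (0,1)

ply 1, X at ..X./..O. | (0,0)=+0→X.X./..O.; (0,1)=+1→.XX./..O.*; (0,3)=+0→..XX/..O.; (1,0)=+0→..X./X.O.; (1,1)=+0→..X./.XO.; (1,3)=+0→..X./..OX
ply 2, O at .XX./..O. | (0,0)=-1→OXX./..O.*; (0,3)=-1→.XXO/..O.; (1,0)=-1→.XX./O.O.; (1,1)=-1→.XX./.OO.; (1,3)=-1→.XX./..OO
ply 3, X at OXX./..O. | (0,3)=+1→OXXX/..O.*; (1,0)=+0→OXX./X.O.; (1,1)=+0→OXX./.XO.; (1,3)=+0→OXX./..OX
ply 4: OXXX/..O. is terminal -1 (O); from ..X./..O. depth 6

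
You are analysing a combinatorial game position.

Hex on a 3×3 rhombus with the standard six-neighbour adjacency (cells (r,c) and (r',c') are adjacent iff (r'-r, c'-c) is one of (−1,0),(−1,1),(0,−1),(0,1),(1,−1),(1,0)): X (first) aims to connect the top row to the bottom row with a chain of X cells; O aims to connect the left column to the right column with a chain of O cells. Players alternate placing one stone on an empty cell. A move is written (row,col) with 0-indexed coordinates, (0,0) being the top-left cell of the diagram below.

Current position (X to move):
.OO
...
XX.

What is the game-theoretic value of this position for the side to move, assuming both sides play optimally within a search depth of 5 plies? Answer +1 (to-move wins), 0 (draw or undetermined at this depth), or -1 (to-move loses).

[.OO/.../XX.] X move#1: (0,0):-1/XOO/.../XX.*, (1,0):-1/.OO/X../XX., (1,1):-1/.OO/.X./XX., (1,2):-1/.OO/..X/XX., (2,2):-1/.OO/.../XXX
[XOO/.../XX.] O move#2: (1,0):+1/XOO/O../XX.*, (1,1):-1/XOO/.O./XX., (1,2):-1/XOO/..O/XX., (2,2):-1/XOO/.../XXO
[XOO/O../XX.] end (terminal -1, X#3); searched .OO/.../XX. to 5

value(.OO/.../XX., X) = -1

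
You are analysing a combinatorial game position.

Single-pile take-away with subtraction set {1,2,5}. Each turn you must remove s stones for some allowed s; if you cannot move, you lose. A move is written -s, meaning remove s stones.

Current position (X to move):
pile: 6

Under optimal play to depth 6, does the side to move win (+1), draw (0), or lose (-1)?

p1 X@[6]: -1[5]-1* -2[4]-1 -5[1]-1
p2 O@[5]: -1[4]-1 -2[3]+1* -5[0]+1
p3 X@[3]: -1[2]-1* -2[1]-1
p4 O@[2]: -1[1]-1 -2[0]+1*
p5 X@[0] terminal -1; root [6] d6

value(6, X) = -1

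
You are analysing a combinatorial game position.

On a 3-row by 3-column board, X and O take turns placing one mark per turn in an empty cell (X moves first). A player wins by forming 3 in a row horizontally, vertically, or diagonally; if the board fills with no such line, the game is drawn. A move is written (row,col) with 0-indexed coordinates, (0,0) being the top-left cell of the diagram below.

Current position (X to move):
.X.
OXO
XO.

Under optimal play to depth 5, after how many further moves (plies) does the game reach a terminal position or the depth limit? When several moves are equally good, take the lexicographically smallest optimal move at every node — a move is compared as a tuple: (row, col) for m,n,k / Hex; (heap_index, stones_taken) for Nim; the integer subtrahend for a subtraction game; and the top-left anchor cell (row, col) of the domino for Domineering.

PV length from [.X./OXO/XO.]: 3 plies

p1 X@[.X./OXO/XO.]: (0,0)[XX./OXO/XO.]+1* (0,2)[.XX/OXO/XO.]+1 (2,2)[.X./OXO/XOX]+1
p2 O@[XX./OXO/XO.]: (0,2)[XXO/OXO/XO.]-1* (2,2)[XX./OXO/XOO]-1
p3 X@[XXO/OXO/XO.]: (2,2)[XXO/OXO/XOX]+1*
p4 O@[XXO/OXO/XOX] terminal -1; root [.X./OXO/XO.] d5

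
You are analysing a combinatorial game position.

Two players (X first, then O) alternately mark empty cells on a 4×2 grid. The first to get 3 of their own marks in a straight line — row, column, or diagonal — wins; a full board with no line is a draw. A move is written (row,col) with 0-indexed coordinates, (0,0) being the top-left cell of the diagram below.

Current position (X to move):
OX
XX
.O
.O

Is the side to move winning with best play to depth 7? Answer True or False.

ply 1, X at OX/XX/.O/.O | (2,0)=+0→OX/XX/XO/.O*; (3,0)=+0→OX/XX/.O/XO
ply 2, O at OX/XX/XO/.O | (3,0)=+0→OX/XX/XO/OO*
ply 3: OX/XX/XO/OO is terminal +0 (X); from OX/XX/.O/.O depth 7

X winning at [OX/XX/.O/.O]: False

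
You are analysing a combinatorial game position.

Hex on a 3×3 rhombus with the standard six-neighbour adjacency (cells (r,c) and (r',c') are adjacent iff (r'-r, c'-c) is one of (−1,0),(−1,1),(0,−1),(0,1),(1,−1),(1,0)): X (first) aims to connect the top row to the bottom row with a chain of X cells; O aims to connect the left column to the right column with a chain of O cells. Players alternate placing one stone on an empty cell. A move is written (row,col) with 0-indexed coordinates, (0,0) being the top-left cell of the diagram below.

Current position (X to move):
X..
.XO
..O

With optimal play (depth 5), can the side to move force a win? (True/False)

X winning at [X../.XO/..O]: True

[X../.XO/..O] X move#1: (0,1):+1/XX./.XO/..O*, (0,2):+1/X.X/.XO/..O, (1,0):+1/X../XXO/..O, (2,0):+1/X../.XO/X.O, (2,1):+1/X../.XO/.XO
[XX./.XO/..O] O move#2: (0,2):-1/XXO/.XO/..O*, (1,0):-1/XX./OXO/..O, (2,0):-1/XX./.XO/O.O, (2,1):-1/XX./.XO/.OO
[XXO/.XO/..O] X move#3: (1,0):+1/XXO/XXO/..O*, (2,0):+1/XXO/.XO/X.O, (2,1):+1/XXO/.XO/.XO
[XXO/XXO/..O] O move#4: (2,0):-1/XXO/XXO/O.O*, (2,1):-1/XXO/XXO/.OO
[XXO/XXO/O.O] X move#5: (2,1):+1/XXO/XXO/OXO*
[XXO/XXO/OXO] end (terminal -1, O#6); searched X../.XO/..O to 5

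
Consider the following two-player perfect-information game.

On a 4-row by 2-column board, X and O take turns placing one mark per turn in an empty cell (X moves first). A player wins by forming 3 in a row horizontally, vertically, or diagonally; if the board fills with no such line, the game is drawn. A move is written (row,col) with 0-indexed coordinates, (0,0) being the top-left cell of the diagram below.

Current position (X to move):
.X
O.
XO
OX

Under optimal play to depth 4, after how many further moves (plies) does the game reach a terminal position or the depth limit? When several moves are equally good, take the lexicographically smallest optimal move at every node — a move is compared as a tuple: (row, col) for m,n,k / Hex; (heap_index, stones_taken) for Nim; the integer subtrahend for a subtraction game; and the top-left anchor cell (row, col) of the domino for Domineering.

PV length from [.X/O./XO/OX]: 2 plies

ply 1, X at .X/O./XO/OX | (0,0)=+0→XX/O./XO/OX*; (1,1)=+0→.X/OX/XO/OX
ply 2, O at XX/O./XO/OX | (1,1)=+0→XX/OO/XO/OX*
ply 3: XX/OO/XO/OX is terminal +0 (X); from .X/O./XO/OX depth 4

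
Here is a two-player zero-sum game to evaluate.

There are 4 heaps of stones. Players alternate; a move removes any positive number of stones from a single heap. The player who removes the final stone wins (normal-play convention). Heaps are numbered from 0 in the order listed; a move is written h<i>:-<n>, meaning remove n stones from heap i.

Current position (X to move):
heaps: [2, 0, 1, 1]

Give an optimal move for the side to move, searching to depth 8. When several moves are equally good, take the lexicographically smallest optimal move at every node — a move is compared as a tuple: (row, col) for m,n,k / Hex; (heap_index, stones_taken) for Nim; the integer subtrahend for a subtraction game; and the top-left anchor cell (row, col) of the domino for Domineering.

[(2,0,1,1)] X move#1: h0:-1:-1/(1,0,1,1), h0:-2:+1/(0,0,1,1)*, h2:-1:-1/(2,0,0,1), h3:-1:-1/(2,0,1,0)
[(0,0,1,1)] O move#2: h2:-1:-1/(0,0,0,1)*, h3:-1:-1/(0,0,1,0)
[(0,0,0,1)] X move#3: h3:-1:+1/(0,0,0,0)*
[(0,0,0,0)] end (terminal -1, O#4); searched (2,0,1,1) to 8

X's best at [(2,0,1,1)]: h0:-2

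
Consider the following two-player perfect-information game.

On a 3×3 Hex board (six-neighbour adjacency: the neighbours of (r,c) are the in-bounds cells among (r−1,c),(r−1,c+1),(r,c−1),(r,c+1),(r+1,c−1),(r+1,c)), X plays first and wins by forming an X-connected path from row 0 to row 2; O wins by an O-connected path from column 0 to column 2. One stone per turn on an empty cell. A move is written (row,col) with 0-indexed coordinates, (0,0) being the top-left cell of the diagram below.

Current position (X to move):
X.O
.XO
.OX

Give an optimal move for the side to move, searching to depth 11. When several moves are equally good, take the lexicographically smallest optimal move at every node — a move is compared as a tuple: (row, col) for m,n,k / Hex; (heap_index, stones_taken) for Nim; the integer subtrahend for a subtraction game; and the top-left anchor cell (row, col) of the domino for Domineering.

X's best at [X.O/.XO/.OX]: (2,0)

[X.O/.XO/.OX] X move#1: (0,1):-1/XXO/.XO/.OX, (1,0):-1/X.O/XXO/.OX, (2,0):+1/X.O/.XO/XOX*
[X.O/.XO/XOX] O move#2: (0,1):-1/XOO/.XO/XOX*, (1,0):-1/X.O/OXO/XOX
[XOO/.XO/XOX] X move#3: (1,0):+1/XOO/XXO/XOX*
[XOO/XXO/XOX] end (terminal -1, O#4); searched X.O/.XO/.OX to 11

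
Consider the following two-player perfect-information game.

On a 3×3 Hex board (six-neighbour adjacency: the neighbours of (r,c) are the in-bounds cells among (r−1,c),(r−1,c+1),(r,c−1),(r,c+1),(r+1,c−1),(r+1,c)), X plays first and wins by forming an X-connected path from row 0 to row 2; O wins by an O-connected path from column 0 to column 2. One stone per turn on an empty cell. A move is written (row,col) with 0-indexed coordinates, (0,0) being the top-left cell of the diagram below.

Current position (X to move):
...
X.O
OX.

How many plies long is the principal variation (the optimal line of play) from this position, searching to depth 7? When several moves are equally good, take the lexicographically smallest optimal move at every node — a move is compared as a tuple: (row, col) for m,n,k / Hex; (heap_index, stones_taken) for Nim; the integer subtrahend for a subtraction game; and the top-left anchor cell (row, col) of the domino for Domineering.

p1 X@[.../X.O/OX.]: (0,0)[X../X.O/OX.]-1 (0,1)[.X./X.O/OX.]-1 (0,2)[..X/X.O/OX.]-1 (1,1)[.../XXO/OX.]+1* (2,2)[.../X.O/OXX]-1
p2 O@[.../XXO/OX.]: (0,0)[O../XXO/OX.]-1* (0,1)[.O./XXO/OX.]-1 (0,2)[..O/XXO/OX.]-1 (2,2)[.../XXO/OXO]-1
p3 X@[O../XXO/OX.]: (0,1)[OX./XXO/OX.]+1* (0,2)[O.X/XXO/OX.]+1 (2,2)[O../XXO/OXX]+1
p4 O@[OX./XXO/OX.] terminal -1; root [.../X.O/OX.] d7

PV length from [.../X.O/OX.]: 3 plies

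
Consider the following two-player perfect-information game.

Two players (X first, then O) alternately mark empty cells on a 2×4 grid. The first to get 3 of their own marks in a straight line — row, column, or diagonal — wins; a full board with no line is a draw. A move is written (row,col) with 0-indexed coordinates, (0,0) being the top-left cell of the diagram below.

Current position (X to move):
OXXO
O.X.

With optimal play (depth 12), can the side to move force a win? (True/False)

X winning at [OXXO/O.X.]: False

ply 1, X at OXXO/O.X. | (1,1)=+0→OXXO/OXX.*; (1,3)=+0→OXXO/O.XX
ply 2, O at OXXO/OXX. | (1,3)=+0→OXXO/OXXO*
ply 3: OXXO/OXXO is terminal +0 (X); from OXXO/O.X. depth 12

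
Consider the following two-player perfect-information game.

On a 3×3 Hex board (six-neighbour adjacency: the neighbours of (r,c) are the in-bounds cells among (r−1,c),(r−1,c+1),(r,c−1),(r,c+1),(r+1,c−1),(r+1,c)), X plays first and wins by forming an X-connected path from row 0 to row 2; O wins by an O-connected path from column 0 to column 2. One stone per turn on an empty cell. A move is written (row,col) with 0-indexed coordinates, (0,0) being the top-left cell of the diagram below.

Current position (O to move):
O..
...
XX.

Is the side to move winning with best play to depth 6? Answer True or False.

O winning at [O../.../XX.]: True

p1 O@[O../.../XX.]: (0,1)[OO./.../XX.]-1 (0,2)[O.O/.../XX.]-1 (1,0)[O../O../XX.]-1 (1,1)[O../.O./XX.]+1* (1,2)[O../..O/XX.]-1 (2,2)[O../.../XXO]-1
p2 X@[O../.O./XX.]: (0,1)[OX./.O./XX.]-1* (0,2)[O.X/.O./XX.]-1 (1,0)[O../XO./XX.]-1 (1,2)[O../.OX/XX.]-1 (2,2)[O../.O./XXX]-1
p3 O@[OX./.O./XX.]: (0,2)[OXO/.O./XX.]-1 (1,0)[OX./OO./XX.]+1* (1,2)[OX./.OO/XX.]-1 (2,2)[OX./.O./XXO]-1
p4 X@[OX./OO./XX.]: (0,2)[OXX/OO./XX.]-1* (1,2)[OX./OOX/XX.]-1 (2,2)[OX./OO./XXX]-1
p5 O@[OXX/OO./XX.]: (1,2)[OXX/OOO/XX.]+1* (2,2)[OXX/OO./XXO]-1
p6 X@[OXX/OOO/XX.] terminal -1; root [O../.../XX.] d6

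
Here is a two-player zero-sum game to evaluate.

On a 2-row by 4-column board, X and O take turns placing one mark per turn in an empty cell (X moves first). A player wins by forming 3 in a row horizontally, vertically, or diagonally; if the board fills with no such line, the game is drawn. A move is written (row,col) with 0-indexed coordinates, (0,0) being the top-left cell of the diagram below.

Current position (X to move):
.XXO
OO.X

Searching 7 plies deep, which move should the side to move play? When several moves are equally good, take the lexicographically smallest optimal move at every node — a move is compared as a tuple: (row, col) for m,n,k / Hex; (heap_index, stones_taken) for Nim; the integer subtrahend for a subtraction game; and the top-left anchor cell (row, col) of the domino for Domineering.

X's best at [.XXO/OO.X]: (0,0)

p1 X@[.XXO/OO.X]: (0,0)[XXXO/OO.X]+1* (1,2)[.XXO/OOXX]+0
p2 O@[XXXO/OO.X] terminal -1; root [.XXO/OO.X] d7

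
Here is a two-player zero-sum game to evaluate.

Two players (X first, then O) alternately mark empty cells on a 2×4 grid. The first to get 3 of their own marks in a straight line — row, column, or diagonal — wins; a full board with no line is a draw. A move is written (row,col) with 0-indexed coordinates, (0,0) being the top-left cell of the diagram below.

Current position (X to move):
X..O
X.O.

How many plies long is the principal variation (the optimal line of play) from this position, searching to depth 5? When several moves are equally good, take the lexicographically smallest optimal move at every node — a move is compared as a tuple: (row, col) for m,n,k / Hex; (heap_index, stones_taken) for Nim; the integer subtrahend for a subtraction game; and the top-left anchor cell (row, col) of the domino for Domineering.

p1 X@[X..O/X.O.]: (0,1)[XX.O/X.O.]+0* (0,2)[X.XO/X.O.]+0 (1,1)[X..O/XXO.]+0 (1,3)[X..O/X.OX]+0
p2 O@[XX.O/X.O.]: (0,2)[XXOO/X.O.]+0* (1,1)[XX.O/XOO.]-1 (1,3)[XX.O/X.OO]-1
p3 X@[XXOO/X.O.]: (1,1)[XXOO/XXO.]+0* (1,3)[XXOO/X.OX]+0
p4 O@[XXOO/XXO.]: (1,3)[XXOO/XXOO]+0*
p5 X@[XXOO/XXOO] terminal +0; root [X..O/X.O.] d5

PV length from [X..O/X.O.]: 4 plies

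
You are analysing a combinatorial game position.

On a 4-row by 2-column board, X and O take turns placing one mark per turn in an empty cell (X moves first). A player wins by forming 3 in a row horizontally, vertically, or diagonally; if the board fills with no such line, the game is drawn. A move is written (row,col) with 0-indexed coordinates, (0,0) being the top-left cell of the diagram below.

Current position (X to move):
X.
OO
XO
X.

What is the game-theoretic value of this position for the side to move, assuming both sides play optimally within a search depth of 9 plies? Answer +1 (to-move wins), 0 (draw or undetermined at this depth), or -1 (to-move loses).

ply 1, X at X./OO/XO/X. | (0,1)=-1→XX/OO/XO/X.*; (3,1)=-1→X./OO/XO/XX
ply 2, O at XX/OO/XO/X. | (3,1)=+1→XX/OO/XO/XO*
ply 3: XX/OO/XO/XO is terminal -1 (X); from X./OO/XO/X. depth 9

value(X./OO/XO/X., X) = -1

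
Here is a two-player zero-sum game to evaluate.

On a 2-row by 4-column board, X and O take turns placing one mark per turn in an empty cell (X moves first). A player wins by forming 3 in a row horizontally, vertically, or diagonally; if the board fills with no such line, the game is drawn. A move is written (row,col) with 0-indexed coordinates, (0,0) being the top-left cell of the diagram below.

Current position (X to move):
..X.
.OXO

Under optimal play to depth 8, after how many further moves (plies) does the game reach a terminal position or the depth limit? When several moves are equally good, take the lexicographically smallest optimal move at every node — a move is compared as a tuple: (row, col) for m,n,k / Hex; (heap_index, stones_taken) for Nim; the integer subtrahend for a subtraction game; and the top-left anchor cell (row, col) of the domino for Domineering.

[..X./.OXO] X move#1: (0,0):+0/X.X./.OXO, (0,1):+1/.XX./.OXO*, (0,3):+0/..XX/.OXO, (1,0):+0/..X./XOXO
[.XX./.OXO] O move#2: (0,0):-1/OXX./.OXO*, (0,3):-1/.XXO/.OXO, (1,0):-1/.XX./OOXO
[OXX./.OXO] X move#3: (0,3):+1/OXXX/.OXO*, (1,0):+0/OXX./XOXO
[OXXX/.OXO] end (terminal -1, O#4); searched ..X./.OXO to 8

PV length from [..X./.OXO]: 3 plies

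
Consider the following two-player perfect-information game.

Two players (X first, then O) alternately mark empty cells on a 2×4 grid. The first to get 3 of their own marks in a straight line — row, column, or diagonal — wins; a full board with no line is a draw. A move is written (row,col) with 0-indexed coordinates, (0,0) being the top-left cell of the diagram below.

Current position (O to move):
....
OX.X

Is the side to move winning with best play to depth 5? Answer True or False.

O winning at [..../OX.X]: False

p1 O@[..../OX.X]: (0,0)[O.../OX.X]-1 (0,1)[.O../OX.X]-1 (0,2)[..O./OX.X]-1 (0,3)[...O/OX.X]-1 (1,2)[..../OXOX]+0*
p2 X@[..../OXOX]: (0,0)[X.../OXOX]+0* (0,1)[.X../OXOX]+0 (0,2)[..X./OXOX]+0 (0,3)[...X/OXOX]+0
p3 O@[X.../OXOX]: (0,1)[XO../OXOX]+0* (0,2)[X.O./OXOX]+0 (0,3)[X..O/OXOX]+0
p4 X@[XO../OXOX]: (0,2)[XOX./OXOX]+0* (0,3)[XO.X/OXOX]+0
p5 O@[XOX./OXOX]: (0,3)[XOXO/OXOX]+0*
p6 X@[XOXO/OXOX] terminal +0; root [..../OX.X] d5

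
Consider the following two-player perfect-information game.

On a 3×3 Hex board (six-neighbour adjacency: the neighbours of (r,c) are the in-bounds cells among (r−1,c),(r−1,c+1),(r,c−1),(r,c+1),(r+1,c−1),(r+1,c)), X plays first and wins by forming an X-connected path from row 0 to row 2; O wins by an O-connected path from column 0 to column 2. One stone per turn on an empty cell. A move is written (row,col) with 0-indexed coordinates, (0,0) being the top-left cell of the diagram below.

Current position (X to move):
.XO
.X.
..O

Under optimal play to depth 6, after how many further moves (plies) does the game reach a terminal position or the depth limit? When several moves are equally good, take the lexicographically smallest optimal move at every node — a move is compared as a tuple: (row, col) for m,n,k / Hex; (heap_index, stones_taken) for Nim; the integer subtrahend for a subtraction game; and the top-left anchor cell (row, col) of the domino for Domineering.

PV length from [.XO/.X./..O]: 5 plies

ply 1, X at .XO/.X./..O | (0,0)=+1→XXO/.X./..O*; (1,0)=+1→.XO/XX./..O; (1,2)=+1→.XO/.XX/..O; (2,0)=+1→.XO/.X./X.O; (2,1)=+1→.XO/.X./.XO
ply 2, O at XXO/.X./..O | (1,0)=-1→XXO/OX./..O*; (1,2)=-1→XXO/.XO/..O; (2,0)=-1→XXO/.X./O.O; (2,1)=-1→XXO/.X./.OO
ply 3, X at XXO/OX./..O | (1,2)=+1→XXO/OXX/..O*; (2,0)=+1→XXO/OX./X.O; (2,1)=+1→XXO/OX./.XO
ply 4, O at XXO/OXX/..O | (2,0)=-1→XXO/OXX/O.O*; (2,1)=-1→XXO/OXX/.OO
ply 5, X at XXO/OXX/O.O | (2,1)=+1→XXO/OXX/OXO*
ply 6: XXO/OXX/OXO is terminal -1 (O); from .XO/.X./..O depth 6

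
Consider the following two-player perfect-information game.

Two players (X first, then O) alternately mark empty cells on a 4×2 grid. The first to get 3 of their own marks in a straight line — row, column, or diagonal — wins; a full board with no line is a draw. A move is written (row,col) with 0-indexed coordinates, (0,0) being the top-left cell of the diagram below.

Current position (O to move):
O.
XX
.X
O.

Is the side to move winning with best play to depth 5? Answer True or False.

p1 O@[O./XX/.X/O.]: (0,1)[OO/XX/.X/O.]-1* (2,0)[O./XX/OX/O.]-1 (3,1)[O./XX/.X/OO]-1
p2 X@[OO/XX/.X/O.]: (2,0)[OO/XX/XX/O.]+0 (3,1)[OO/XX/.X/OX]+1*
p3 O@[OO/XX/.X/OX] terminal -1; root [O./XX/.X/O.] d5

O winning at [O./XX/.X/O.]: False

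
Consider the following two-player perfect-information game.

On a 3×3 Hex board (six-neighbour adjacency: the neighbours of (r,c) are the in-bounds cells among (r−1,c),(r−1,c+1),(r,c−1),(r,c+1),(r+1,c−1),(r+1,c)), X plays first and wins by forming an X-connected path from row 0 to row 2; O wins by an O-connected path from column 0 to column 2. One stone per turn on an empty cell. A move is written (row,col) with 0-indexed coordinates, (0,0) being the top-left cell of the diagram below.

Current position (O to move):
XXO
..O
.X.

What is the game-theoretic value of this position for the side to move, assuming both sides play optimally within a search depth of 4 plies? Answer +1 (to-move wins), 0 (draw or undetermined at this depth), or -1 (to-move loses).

[XXO/..O/.X.] O move#1: (1,0):-1/XXO/O.O/.X., (1,1):+1/XXO/.OO/.X.*, (2,0):-1/XXO/..O/OX., (2,2):-1/XXO/..O/.XO
[XXO/.OO/.X.] X move#2: (1,0):-1/XXO/XOO/.X.*, (2,0):-1/XXO/.OO/XX., (2,2):-1/XXO/.OO/.XX
[XXO/XOO/.X.] O move#3: (2,0):+1/XXO/XOO/OX.*, (2,2):-1/XXO/XOO/.XO
[XXO/XOO/OX.] end (terminal -1, X#4); searched XXO/..O/.X. to 4

value(XXO/..O/.X., O) = +1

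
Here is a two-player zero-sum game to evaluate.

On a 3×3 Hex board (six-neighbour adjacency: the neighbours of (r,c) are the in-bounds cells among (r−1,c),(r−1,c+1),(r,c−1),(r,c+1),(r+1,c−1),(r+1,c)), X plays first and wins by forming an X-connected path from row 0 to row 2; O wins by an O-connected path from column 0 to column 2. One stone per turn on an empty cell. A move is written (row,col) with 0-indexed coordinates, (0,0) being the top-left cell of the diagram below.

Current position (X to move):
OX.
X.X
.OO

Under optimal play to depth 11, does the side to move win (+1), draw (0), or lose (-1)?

value(OX./X.X/.OO, X) = +1

p1 X@[OX./X.X/.OO]: (0,2)[OXX/X.X/.OO]-1 (1,1)[OX./XXX/.OO]-1 (2,0)[OX./X.X/XOO]+1*
p2 O@[OX./X.X/XOO] terminal -1; root [OX./X.X/.OO] d11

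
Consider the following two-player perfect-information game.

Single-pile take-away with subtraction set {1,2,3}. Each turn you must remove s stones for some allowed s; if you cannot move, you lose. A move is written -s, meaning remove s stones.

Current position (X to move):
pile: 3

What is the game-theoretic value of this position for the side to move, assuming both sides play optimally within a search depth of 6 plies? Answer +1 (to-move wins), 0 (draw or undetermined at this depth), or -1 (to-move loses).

[3] X move#1: -1:-1/2, -2:-1/1, -3:+1/0*
[0] end (terminal -1, O#2); searched 3 to 6

value(3, X) = +1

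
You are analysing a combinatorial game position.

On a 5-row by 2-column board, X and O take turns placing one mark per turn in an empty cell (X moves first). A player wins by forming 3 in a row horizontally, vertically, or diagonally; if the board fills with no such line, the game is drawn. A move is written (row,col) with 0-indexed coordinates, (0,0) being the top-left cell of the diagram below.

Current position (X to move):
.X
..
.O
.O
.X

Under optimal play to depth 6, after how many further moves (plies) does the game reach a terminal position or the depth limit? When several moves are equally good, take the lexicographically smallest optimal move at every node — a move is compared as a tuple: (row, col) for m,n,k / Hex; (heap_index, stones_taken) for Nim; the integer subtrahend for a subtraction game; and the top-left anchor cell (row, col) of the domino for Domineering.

ply 1, X at .X/../.O/.O/.X | (0,0)=-1→XX/../.O/.O/.X; (1,0)=-1→.X/X./.O/.O/.X; (1,1)=+0→.X/.X/.O/.O/.X*; (2,0)=-1→.X/../XO/.O/.X; (3,0)=-1→.X/../.O/XO/.X; (4,0)=-1→.X/../.O/.O/XX
ply 2, O at .X/.X/.O/.O/.X | (0,0)=+0→OX/.X/.O/.O/.X*; (1,0)=+0→.X/OX/.O/.O/.X; (2,0)=+0→.X/.X/OO/.O/.X; (3,0)=+0→.X/.X/.O/OO/.X; (4,0)=+0→.X/.X/.O/.O/OX
ply 3, X at OX/.X/.O/.O/.X | (1,0)=+0→OX/XX/.O/.O/.X*; (2,0)=+0→OX/.X/XO/.O/.X; (3,0)=+0→OX/.X/.O/XO/.X; (4,0)=+0→OX/.X/.O/.O/XX
ply 4, O at OX/XX/.O/.O/.X | (2,0)=+0→OX/XX/OO/.O/.X*; (3,0)=+0→OX/XX/.O/OO/.X; (4,0)=+0→OX/XX/.O/.O/OX
ply 5, X at OX/XX/OO/.O/.X | (3,0)=+0→OX/XX/OO/XO/.X*; (4,0)=+0→OX/XX/OO/.O/XX
ply 6, O at OX/XX/OO/XO/.X | (4,0)=+0→OX/XX/OO/XO/OX*
ply 7: OX/XX/OO/XO/OX is terminal +0 (X); from .X/../.O/.O/.X depth 6

PV length from [.X/../.O/.O/.X]: 6 plies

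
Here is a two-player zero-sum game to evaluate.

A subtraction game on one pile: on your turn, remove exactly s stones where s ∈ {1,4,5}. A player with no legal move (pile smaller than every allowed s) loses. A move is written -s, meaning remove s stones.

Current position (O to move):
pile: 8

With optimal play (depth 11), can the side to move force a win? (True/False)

ply 1, O at 8 | -1=-1→7*; -4=-1→4; -5=-1→3
ply 2, X at 7 | -1=-1→6; -4=-1→3; -5=+1→2*
ply 3, O at 2 | -1=-1→1*
ply 4, X at 1 | -1=+1→0*
ply 5: 0 is terminal -1 (O); from 8 depth 11

O winning at [8]: False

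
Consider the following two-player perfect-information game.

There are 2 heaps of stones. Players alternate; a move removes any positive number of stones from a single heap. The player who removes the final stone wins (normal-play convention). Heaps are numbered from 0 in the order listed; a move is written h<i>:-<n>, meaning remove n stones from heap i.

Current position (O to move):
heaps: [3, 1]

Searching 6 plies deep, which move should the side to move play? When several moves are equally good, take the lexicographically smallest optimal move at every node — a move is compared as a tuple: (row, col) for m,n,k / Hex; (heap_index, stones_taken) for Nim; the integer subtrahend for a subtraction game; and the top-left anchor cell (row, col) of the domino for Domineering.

O's best at [(3,1)]: h0:-2

ply 1, O at (3,1) | h0:-1=-1→(2,1); h0:-2=+1→(1,1)*; h0:-3=-1→(0,1); h1:-1=-1→(3,0)
ply 2, X at (1,1) | h0:-1=-1→(0,1)*; h1:-1=-1→(1,0)
ply 3, O at (0,1) | h1:-1=+1→(0,0)*
ply 4: (0,0) is terminal -1 (X); from (3,1) depth 6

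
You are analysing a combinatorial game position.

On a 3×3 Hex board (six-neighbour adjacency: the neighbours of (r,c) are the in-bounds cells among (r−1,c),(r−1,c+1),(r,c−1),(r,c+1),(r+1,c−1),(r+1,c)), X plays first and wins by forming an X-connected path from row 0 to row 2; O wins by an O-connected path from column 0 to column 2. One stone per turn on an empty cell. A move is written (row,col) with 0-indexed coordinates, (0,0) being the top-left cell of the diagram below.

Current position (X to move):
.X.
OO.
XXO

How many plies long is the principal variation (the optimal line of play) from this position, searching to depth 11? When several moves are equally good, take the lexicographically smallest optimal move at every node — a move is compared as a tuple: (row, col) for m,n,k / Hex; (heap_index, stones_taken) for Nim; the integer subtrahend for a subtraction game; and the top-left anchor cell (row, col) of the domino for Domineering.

PV length from [.X./OO./XXO]: 2 plies

[.X./OO./XXO] X move#1: (0,0):-1/XX./OO./XXO*, (0,2):-1/.XX/OO./XXO, (1,2):-1/.X./OOX/XXO
[XX./OO./XXO] O move#2: (0,2):+1/XXO/OO./XXO*, (1,2):+1/XX./OOO/XXO
[XXO/OO./XXO] end (terminal -1, X#3); searched .X./OO./XXO to 11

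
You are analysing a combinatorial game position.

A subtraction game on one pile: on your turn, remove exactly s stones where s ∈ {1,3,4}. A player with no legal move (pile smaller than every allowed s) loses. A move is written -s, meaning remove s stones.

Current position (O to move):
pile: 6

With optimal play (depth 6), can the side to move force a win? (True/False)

p1 O@[6]: -1[5]-1 -3[3]-1 -4[2]+1*
p2 X@[2]: -1[1]-1*
p3 O@[1]: -1[0]+1*
p4 X@[0] terminal -1; root [6] d6

O winning at [6]: True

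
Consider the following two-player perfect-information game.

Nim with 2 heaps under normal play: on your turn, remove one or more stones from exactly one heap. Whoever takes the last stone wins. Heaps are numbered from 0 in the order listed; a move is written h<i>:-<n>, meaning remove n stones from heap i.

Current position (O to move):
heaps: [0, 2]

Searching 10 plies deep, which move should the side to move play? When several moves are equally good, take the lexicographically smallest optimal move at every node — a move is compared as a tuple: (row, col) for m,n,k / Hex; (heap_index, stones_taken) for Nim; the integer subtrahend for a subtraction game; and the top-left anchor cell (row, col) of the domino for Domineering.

O's best at [(0,2)]: h1:-2

p1 O@[(0,2)]: h1:-1[(0,1)]-1 h1:-2[(0,0)]+1*
p2 X@[(0,0)] terminal -1; root [(0,2)] d10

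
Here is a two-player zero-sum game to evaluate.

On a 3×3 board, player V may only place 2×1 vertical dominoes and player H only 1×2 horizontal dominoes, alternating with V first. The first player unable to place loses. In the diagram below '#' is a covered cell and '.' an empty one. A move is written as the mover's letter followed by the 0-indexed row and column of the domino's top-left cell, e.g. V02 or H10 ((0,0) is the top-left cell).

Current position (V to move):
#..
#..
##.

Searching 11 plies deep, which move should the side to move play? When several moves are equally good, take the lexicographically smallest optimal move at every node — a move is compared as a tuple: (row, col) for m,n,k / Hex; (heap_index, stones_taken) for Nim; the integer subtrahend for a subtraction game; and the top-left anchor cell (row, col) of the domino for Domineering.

V's best at [#../#../##.]: V01

ply 1, V at #../#../##. | V01=+1→##./##./##.*; V02=+1→#.#/#.#/##.; V12=-1→#../#.#/###
ply 2: ##./##./##. is terminal -1 (H); from #../#../##. depth 11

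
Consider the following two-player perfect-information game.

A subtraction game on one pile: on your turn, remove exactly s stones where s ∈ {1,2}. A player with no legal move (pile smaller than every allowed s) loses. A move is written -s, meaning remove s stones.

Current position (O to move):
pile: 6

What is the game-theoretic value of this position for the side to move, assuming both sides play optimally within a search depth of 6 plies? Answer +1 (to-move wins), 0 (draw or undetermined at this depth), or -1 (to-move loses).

value(6, O) = -1

p1 O@[6]: -1[5]-1* -2[4]-1
p2 X@[5]: -1[4]-1 -2[3]+1*
p3 O@[3]: -1[2]-1* -2[1]-1
p4 X@[2]: -1[1]-1 -2[0]+1*
p5 O@[0] terminal -1; root [6] d6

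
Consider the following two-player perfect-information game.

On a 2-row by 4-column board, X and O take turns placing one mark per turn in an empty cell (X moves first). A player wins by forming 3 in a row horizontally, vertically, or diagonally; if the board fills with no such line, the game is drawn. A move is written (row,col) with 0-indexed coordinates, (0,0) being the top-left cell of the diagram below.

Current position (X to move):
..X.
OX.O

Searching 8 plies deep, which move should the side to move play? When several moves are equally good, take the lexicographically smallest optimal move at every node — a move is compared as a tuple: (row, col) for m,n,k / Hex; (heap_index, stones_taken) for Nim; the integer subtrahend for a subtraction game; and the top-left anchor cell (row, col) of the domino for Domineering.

ply 1, X at ..X./OX.O | (0,0)=+0→X.X./OX.O; (0,1)=+1→.XX./OX.O*; (0,3)=+0→..XX/OX.O; (1,2)=+0→..X./OXXO
ply 2, O at .XX./OX.O | (0,0)=-1→OXX./OX.O*; (0,3)=-1→.XXO/OX.O; (1,2)=-1→.XX./OXOO
ply 3, X at OXX./OX.O | (0,3)=+1→OXXX/OX.O*; (1,2)=+0→OXX./OXXO
ply 4: OXXX/OX.O is terminal -1 (O); from ..X./OX.O depth 8

X's best at [..X./OX.O]: (0,1)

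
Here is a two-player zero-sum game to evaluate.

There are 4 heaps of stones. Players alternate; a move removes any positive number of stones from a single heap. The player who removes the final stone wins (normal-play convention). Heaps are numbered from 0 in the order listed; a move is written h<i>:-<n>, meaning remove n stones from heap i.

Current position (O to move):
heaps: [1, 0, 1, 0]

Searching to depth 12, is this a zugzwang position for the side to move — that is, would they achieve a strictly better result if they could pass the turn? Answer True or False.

ply 1, O at (1,0,1,0) | h0:-1=-1→(0,0,1,0)*; h2:-1=-1→(1,0,0,0)
ply 2, X at (0,0,1,0) | h2:-1=+1→(0,0,0,0)*
ply 3: (0,0,0,0) is terminal -1 (O); from (1,0,1,0) depth 12
if O skipped the turn, X would face:
~ ply 1, X at (1,0,1,0) | h0:-1=-1→(0,0,1,0)*; h2:-1=-1→(1,0,0,0)
~ ply 2, O at (0,0,1,0) | h2:-1=+1→(0,0,0,0)*
~ ply 3: (0,0,0,0) is terminal -1 (X); from (1,0,1,0) depth 12
compare (O): move=-1 vs pass=+1

zugzwang((1,0,1,0), O) = True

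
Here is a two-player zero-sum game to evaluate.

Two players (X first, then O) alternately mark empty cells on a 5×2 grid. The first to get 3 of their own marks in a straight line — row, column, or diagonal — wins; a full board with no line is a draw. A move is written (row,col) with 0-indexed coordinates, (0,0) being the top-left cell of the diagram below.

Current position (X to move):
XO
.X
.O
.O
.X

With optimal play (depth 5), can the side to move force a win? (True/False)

[XO/.X/.O/.O/.X] X move#1: (1,0):+0/XO/XX/.O/.O/.X*, (2,0):+0/XO/.X/XO/.O/.X, (3,0):+0/XO/.X/.O/XO/.X, (4,0):+0/XO/.X/.O/.O/XX
[XO/XX/.O/.O/.X] O move#2: (2,0):+0/XO/XX/OO/.O/.X*, (3,0):-1/XO/XX/.O/OO/.X, (4,0):-1/XO/XX/.O/.O/OX
[XO/XX/OO/.O/.X] X move#3: (3,0):+0/XO/XX/OO/XO/.X*, (4,0):+0/XO/XX/OO/.O/XX
[XO/XX/OO/XO/.X] O move#4: (4,0):+0/XO/XX/OO/XO/OX*
[XO/XX/OO/XO/OX] end (terminal +0, X#5); searched XO/.X/.O/.O/.X to 5

X winning at [XO/.X/.O/.O/.X]: False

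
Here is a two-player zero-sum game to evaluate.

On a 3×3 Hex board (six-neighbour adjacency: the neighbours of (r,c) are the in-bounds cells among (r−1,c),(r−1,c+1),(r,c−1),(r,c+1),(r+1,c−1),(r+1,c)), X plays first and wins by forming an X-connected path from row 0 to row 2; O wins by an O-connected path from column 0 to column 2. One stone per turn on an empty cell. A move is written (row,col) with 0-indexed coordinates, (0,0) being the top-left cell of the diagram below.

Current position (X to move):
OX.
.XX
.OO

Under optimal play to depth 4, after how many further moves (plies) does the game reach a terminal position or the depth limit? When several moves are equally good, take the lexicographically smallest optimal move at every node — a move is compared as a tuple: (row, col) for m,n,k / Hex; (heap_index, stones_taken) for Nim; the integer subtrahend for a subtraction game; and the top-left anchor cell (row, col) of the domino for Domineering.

ply 1, X at OX./.XX/.OO | (0,2)=-1→OXX/.XX/.OO; (1,0)=-1→OX./XXX/.OO; (2,0)=+1→OX./.XX/XOO*
ply 2: OX./.XX/XOO is terminal -1 (O); from OX./.XX/.OO depth 4

PV length from [OX./.XX/.OO]: 1 ply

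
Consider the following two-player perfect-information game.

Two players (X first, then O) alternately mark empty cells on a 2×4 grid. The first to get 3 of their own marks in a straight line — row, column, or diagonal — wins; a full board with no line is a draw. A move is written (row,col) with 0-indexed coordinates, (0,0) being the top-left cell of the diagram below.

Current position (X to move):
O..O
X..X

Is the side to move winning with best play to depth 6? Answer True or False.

X winning at [O..O/X..X]: False

[O..O/X..X] X move#1: (0,1):+0/OX.O/X..X*, (0,2):+0/O.XO/X..X, (1,1):+0/O..O/XX.X, (1,2):+0/O..O/X.XX
[OX.O/X..X] O move#2: (0,2):+0/OXOO/X..X*, (1,1):+0/OX.O/XO.X, (1,2):+0/OX.O/X.OX
[OXOO/X..X] X move#3: (1,1):+0/OXOO/XX.X*, (1,2):+0/OXOO/X.XX
[OXOO/XX.X] O move#4: (1,2):+0/OXOO/XXOX*
[OXOO/XXOX] end (terminal +0, X#5); searched O..O/X..X to 6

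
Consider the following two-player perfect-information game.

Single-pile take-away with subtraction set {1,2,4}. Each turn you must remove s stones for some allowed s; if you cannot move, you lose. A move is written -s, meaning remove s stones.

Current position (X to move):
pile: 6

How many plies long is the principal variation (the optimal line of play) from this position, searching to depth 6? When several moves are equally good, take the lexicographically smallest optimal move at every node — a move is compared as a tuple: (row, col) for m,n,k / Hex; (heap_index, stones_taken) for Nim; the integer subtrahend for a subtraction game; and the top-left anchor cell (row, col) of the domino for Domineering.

PV length from [6]: 4 plies

[6] X move#1: -1:-1/5*, -2:-1/4, -4:-1/2
[5] O move#2: -1:-1/4, -2:+1/3*, -4:-1/1
[3] X move#3: -1:-1/2*, -2:-1/1
[2] O move#4: -1:-1/1, -2:+1/0*
[0] end (terminal -1, X#5); searched 6 to 6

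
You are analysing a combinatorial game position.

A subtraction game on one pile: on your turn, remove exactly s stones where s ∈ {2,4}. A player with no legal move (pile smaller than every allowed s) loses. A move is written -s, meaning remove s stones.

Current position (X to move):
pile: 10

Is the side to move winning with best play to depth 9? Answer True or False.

p1 X@[10]: -2[8]-1 -4[6]+1*
p2 O@[6]: -2[4]-1* -4[2]-1
p3 X@[4]: -2[2]-1 -4[0]+1*
p4 O@[0] terminal -1; root [10] d9

X winning at [10]: True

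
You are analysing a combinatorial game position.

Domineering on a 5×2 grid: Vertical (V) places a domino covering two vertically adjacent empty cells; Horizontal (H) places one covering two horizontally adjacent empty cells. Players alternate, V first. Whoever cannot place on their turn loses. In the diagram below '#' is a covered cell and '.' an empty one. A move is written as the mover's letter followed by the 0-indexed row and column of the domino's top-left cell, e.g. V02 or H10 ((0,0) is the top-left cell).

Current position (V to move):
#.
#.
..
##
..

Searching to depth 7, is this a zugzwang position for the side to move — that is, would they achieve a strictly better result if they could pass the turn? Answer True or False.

[#./#./../##/..] V move#1: V01:-1/##/##/../##/..*, V11:-1/#./##/.#/##/..
[##/##/../##/..] H move#2: H20:+1/##/##/##/##/..*, H40:+1/##/##/../##/##
[##/##/##/##/..] end (terminal -1, V#3); searched #./#./../##/.. to 7
if V skipped the turn, H would face:
~ [#./#./../##/..] H move#1: H20:+1/#./#./##/##/..*, H40:-1/#./#./../##/##
~ [#./#./##/##/..] V move#2: V01:-1/##/##/##/##/..*
~ [##/##/##/##/..] H move#3: H40:+1/##/##/##/##/##*
~ [##/##/##/##/##] end (terminal -1, V#4); searched #./#./../##/.. to 7
compare (V): move=-1 vs pass=-1

zugzwang(#./#./../##/.., V) = False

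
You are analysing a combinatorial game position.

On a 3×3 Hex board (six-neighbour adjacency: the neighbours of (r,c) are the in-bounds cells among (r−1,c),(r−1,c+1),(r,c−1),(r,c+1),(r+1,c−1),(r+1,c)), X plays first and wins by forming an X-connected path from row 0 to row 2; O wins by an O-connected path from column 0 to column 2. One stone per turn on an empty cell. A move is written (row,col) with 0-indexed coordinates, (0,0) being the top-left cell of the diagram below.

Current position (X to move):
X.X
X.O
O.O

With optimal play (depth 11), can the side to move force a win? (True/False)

X winning at [X.X/X.O/O.O]: False

ply 1, X at X.X/X.O/O.O | (0,1)=-1→XXX/X.O/O.O*; (1,1)=-1→X.X/XXO/O.O; (2,1)=-1→X.X/X.O/OXO
ply 2, O at XXX/X.O/O.O | (1,1)=+1→XXX/XOO/O.O*; (2,1)=+1→XXX/X.O/OOO
ply 3: XXX/XOO/O.O is terminal -1 (X); from X.X/X.O/O.O depth 11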